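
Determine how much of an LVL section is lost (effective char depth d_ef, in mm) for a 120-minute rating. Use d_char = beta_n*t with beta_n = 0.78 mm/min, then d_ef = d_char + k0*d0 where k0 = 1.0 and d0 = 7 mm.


d_char = 0.78 * 120 = 93.6 mm
d_ef = 93.6 + 1.0*7 = 100.6 mm

100.6 mm


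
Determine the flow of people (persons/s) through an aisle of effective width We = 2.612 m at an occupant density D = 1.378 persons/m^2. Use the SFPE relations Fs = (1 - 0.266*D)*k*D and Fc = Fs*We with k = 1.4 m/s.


1 - 0.266*D = 1 - 0.266*1.378 = 0.63345
Fs = 0.63345 * 1.4 * 1.378 = 1.2221 persons/(s*m)
Fc = 1.2221 * 2.612 = 3.1920 persons/s

3.1920 persons/s


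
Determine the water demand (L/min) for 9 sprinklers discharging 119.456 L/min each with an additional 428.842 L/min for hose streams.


Sprinkler demand = 9 * 119.456 = 1075.104 L/min
Total = 1075.104 + 428.842 = 1503.946 L/min

1503.946 L/min


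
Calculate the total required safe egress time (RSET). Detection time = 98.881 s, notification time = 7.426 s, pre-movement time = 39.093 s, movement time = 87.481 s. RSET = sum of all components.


Total = 98.881 + 7.426 + 39.093 + 87.481 = 232.881 s

232.881 s


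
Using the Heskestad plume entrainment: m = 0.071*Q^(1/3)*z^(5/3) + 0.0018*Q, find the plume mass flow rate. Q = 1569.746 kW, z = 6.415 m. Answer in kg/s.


Q^(1/3) = 11.622
z^(5/3) = 22.148
First term = 0.071 * 11.622 * 22.148 = 18.275
Second term = 0.0018 * 1569.746 = 2.8255
m = 21.101 kg/s

21.101 kg/s


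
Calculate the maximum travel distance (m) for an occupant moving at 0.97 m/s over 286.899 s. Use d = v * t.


d = 0.97 * 286.899 = 278.29 m

278.29 m


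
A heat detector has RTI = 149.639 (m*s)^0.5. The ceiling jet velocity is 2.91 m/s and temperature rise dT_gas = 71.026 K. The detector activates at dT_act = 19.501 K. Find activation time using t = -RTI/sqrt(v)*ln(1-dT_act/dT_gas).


dT_act/dT_gas = 0.27456
ln(1 - 0.27456) = -0.32098
t = -149.639 / sqrt(2.91) * -0.32098 = 28.156 s

28.156 s


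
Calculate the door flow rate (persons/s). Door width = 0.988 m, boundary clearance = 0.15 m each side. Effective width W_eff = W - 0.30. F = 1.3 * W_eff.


W_eff = 0.988 - 0.30 = 0.688 m
F = 1.3 * 0.688 = 0.89440 persons/s

0.89440 persons/s


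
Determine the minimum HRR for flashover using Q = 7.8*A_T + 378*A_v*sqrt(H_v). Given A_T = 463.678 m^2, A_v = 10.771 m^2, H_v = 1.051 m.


7.8*A_T = 3616.7
sqrt(H_v) = 1.0252
378*A_v*sqrt(H_v) = 4174.0
Q = 3616.7 + 4174.0 = 7790.7 kW

7790.7 kW


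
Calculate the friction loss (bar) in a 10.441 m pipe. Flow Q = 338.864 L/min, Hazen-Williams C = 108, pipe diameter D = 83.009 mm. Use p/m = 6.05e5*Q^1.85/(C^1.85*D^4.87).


Q^1.85 = 47923
C^1.85 = 5778.8
D^4.87 = 2.2189e+09
p/m = 0.0022611 bar/m
p_total = 0.0022611 * 10.441 = 0.023609 bar

0.023609 bar


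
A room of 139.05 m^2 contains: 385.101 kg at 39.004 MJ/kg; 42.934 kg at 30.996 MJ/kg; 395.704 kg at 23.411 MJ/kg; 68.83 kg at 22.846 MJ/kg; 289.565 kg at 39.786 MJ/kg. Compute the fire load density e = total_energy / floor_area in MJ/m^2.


Total energy = 385.101*39.004 + 42.934*30.996 + 395.704*23.411 + 68.83*22.846 + 289.565*39.786
= 15020.48 + 1330.782 + 9263.826 + 1572.490 + 11520.63
= 38708.21 MJ
e = 38708.21 / 139.05 = 278.38 MJ/m^2

278.38 MJ/m^2


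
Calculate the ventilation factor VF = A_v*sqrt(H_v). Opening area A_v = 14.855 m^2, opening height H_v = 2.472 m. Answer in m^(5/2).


sqrt(H_v) = 1.5723
VF = 14.855 * 1.5723 = 23.356 m^(5/2)

23.356 m^(5/2)


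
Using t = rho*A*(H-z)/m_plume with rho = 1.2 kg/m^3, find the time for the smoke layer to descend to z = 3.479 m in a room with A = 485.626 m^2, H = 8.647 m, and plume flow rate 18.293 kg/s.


H - z = 5.168 m
t = 1.2 * 485.626 * 5.168 / 18.293 = 164.63 s

164.63 s


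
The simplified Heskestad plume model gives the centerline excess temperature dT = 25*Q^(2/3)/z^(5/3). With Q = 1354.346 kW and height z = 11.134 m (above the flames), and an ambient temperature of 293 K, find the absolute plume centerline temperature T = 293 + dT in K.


Q^(2/3) = 122.41
z^(5/3) = 55.516
dT = 25 * 122.41 / 55.516 = 55.124 K
T = 293 + 55.124 = 348.12 K

348.12 K


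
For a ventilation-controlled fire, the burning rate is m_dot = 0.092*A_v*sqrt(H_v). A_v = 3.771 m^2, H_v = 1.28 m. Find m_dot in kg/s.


sqrt(H_v) = 1.1314
m_dot = 0.092 * 3.771 * 1.1314 = 0.39251 kg/s

0.39251 kg/s


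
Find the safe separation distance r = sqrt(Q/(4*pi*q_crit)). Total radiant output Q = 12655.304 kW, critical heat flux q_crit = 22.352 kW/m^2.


4*pi*q_crit = 280.88
Q/(4*pi*q_crit) = 45.055
r = sqrt(45.055) = 6.7123 m

6.7123 m


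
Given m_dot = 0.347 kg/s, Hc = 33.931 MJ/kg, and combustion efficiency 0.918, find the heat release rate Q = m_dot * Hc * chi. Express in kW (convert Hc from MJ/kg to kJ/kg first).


Hc = 33.931 MJ/kg = 33.931 * 1000 kJ/kg = 33931 kJ/kg
Q = 0.347 kg/s * 33931 kJ/kg * 0.918 = 10809 kW

10809 kW


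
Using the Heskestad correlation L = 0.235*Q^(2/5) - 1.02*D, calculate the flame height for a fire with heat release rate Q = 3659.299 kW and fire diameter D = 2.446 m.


Q^(2/5) = 26.629
0.235 * Q^(2/5) = 6.2579
1.02 * D = 2.4949
L = 3.7630 m

3.7630 m


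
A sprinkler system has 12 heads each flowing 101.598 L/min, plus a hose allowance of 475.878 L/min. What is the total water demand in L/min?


Sprinkler demand = 12 * 101.598 = 1219.176 L/min
Total = 1219.176 + 475.878 = 1695.054 L/min

1695.054 L/min


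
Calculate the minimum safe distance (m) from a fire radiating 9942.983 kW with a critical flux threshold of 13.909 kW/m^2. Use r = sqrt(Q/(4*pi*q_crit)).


4*pi*q_crit = 174.79
Q/(4*pi*q_crit) = 56.887
r = sqrt(56.887) = 7.5423 m

7.5423 m


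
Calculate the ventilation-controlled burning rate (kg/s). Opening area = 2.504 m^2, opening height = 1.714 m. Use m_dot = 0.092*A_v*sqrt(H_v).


sqrt(H_v) = 1.3092
m_dot = 0.092 * 2.504 * 1.3092 = 0.30160 kg/s

0.30160 kg/s


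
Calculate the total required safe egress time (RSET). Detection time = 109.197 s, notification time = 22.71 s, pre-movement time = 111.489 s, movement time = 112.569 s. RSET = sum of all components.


Total = 109.197 + 22.71 + 111.489 + 112.569 = 355.965 s

355.965 s


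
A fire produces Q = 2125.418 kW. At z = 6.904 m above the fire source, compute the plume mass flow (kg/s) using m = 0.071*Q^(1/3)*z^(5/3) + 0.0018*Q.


Q^(1/3) = 12.857
z^(5/3) = 25.032
First term = 0.071 * 12.857 * 25.032 = 22.851
Second term = 0.0018 * 2125.418 = 3.8258
m = 26.677 kg/s

26.677 kg/s


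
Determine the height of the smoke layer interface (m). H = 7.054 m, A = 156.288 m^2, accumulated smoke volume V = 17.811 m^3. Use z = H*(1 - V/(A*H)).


V/(A*H) = 0.016156
1 - 0.016156 = 0.98384
z = 7.054 * 0.98384 = 6.9400 m

6.9400 m


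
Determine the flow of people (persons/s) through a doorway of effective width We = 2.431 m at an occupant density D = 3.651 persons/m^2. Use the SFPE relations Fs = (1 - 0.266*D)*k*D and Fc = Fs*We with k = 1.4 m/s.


1 - 0.266*D = 1 - 0.266*3.651 = 0.028834
Fs = 0.028834 * 1.4 * 3.651 = 0.14738 persons/(s*m)
Fc = 0.14738 * 2.431 = 0.35829 persons/s

0.35829 persons/s


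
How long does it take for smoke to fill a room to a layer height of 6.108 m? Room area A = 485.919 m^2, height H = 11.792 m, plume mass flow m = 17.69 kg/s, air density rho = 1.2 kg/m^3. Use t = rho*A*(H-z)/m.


H - z = 5.684 m
t = 1.2 * 485.919 * 5.684 / 17.69 = 187.36 s

187.36 s


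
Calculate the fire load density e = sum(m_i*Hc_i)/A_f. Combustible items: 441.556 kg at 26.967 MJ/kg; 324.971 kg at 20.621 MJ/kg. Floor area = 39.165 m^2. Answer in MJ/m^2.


Total energy = 441.556*26.967 + 324.971*20.621
= 11907.44 + 6701.227
= 18608.67 MJ
e = 18608.67 / 39.165 = 475.14 MJ/m^2

475.14 MJ/m^2


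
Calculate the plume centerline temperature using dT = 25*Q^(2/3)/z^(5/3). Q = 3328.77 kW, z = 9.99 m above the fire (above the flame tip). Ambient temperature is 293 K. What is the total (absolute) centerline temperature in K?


Q^(2/3) = 222.94
z^(5/3) = 46.339
dT = 25 * 222.94 / 46.339 = 120.28 K
T = 293 + 120.28 = 413.28 K

413.28 K


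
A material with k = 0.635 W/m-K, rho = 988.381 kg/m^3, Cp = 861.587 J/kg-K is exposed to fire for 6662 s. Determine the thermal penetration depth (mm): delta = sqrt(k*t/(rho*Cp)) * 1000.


alpha = 0.635 / (988.381 * 861.587) = 7.4568e-07 m^2/s
alpha * t = 0.0049677
delta = sqrt(0.0049677) * 1000 = 70.482 mm

70.482 mm


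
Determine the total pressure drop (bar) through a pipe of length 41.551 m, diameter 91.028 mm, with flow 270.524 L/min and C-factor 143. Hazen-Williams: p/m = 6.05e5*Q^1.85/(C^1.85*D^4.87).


Q^1.85 = 31592
C^1.85 = 9713.4
D^4.87 = 3.4768e+09
p/m = 0.00056596 bar/m
p_total = 0.00056596 * 41.551 = 0.023516 bar

0.023516 bar


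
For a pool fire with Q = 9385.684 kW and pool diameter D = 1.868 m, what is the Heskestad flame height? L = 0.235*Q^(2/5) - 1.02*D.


Q^(2/5) = 38.814
0.235 * Q^(2/5) = 9.1212
1.02 * D = 1.9054
L = 7.2159 m

7.2159 m


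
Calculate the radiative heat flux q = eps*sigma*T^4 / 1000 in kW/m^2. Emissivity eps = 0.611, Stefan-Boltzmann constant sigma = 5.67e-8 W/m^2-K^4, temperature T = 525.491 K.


T^4 = 7.6254e+10
q = 0.611 * 5.67e-8 * 7.6254e+10 / 1000 = 2.6417 kW/m^2

2.6417 kW/m^2


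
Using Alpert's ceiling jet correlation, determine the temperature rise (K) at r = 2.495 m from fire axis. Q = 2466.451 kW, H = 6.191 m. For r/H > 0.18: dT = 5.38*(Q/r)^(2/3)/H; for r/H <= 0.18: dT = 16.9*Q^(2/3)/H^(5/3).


r/H = 2.495 / 6.191 = 0.40300
r/H > 0.18, so dT = 5.38*(Q/r)^(2/3)/H
Q/r = 988.56
(Q/r)^(2/3) = 99.236
dT = 5.38 * 99.236 / 6.191 = 86.236 K

86.236 K


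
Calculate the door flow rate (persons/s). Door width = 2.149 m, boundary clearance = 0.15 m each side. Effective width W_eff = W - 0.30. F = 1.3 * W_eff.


W_eff = 2.149 - 0.30 = 1.849 m
F = 1.3 * 1.849 = 2.4037 persons/s

2.4037 persons/s


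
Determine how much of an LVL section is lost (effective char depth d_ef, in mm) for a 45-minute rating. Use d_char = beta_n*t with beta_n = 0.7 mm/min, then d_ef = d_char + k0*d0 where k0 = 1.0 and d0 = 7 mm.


d_char = 0.7 * 45 = 31.5 mm
d_ef = 31.5 + 1.0*7 = 38.5 mm

38.5 mm


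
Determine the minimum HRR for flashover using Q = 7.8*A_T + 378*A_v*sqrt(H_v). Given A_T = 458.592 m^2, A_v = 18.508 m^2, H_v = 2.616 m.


7.8*A_T = 3577.0
sqrt(H_v) = 1.6174
378*A_v*sqrt(H_v) = 11315
Q = 3577.0 + 11315 = 14892 kW

14892 kW


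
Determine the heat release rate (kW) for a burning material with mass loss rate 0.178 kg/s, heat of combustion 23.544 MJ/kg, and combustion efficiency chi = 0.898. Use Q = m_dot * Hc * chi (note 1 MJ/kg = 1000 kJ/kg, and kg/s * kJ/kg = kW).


Hc = 23.544 MJ/kg = 23.544 * 1000 kJ/kg = 23544 kJ/kg
Q = 0.178 kg/s * 23544 kJ/kg * 0.898 = 3763.4 kW

3763.4 kW


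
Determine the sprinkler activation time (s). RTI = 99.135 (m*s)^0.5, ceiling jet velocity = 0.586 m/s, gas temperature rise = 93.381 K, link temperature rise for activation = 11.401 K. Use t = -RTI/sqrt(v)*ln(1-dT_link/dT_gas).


dT_link/dT_gas = 0.12209
ln(1 - 0.12209) = -0.13021
t = -99.135 / sqrt(0.586) * -0.13021 = 16.863 s

16.863 s


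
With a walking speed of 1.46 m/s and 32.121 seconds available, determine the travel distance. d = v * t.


d = 1.46 * 32.121 = 46.897 m

46.897 m


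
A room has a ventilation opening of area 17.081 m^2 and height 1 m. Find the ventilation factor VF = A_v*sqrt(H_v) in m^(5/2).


sqrt(H_v) = 1
VF = 17.081 * 1 = 17.081 m^(5/2)

17.081 m^(5/2)


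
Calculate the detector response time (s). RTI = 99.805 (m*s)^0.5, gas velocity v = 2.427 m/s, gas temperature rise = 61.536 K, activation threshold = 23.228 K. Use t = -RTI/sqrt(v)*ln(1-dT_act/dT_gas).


dT_act/dT_gas = 0.37747
ln(1 - 0.37747) = -0.47396
t = -99.805 / sqrt(2.427) * -0.47396 = 30.364 s

30.364 s


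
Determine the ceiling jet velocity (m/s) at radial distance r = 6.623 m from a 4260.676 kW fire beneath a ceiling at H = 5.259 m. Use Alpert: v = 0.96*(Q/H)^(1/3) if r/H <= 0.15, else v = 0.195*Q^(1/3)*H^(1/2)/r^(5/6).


r/H = 6.623 / 5.259 = 1.2594
r/H > 0.15, so v = 0.195*Q^(1/3)*H^(1/2)/r^(5/6)
Q^(1/3) = 16.212
H^(1/2) = 2.2933
r^(5/6) = 4.8329
v = 0.195 * 16.212 * 2.2933 / 4.8329 = 1.5000 m/s

1.5000 m/s


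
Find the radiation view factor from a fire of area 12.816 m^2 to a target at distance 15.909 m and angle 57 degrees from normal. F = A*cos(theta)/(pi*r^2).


cos(57 deg) = 0.54464
pi*r^2 = 795.13
F = 12.816 * 0.54464 / 795.13 = 0.0087786

0.0087786


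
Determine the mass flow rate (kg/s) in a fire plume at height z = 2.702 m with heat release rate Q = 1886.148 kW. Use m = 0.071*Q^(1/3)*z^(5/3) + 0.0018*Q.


Q^(1/3) = 12.355
z^(5/3) = 5.2417
First term = 0.071 * 12.355 * 5.2417 = 4.5982
Second term = 0.0018 * 1886.148 = 3.3951
m = 7.9933 kg/s

7.9933 kg/s


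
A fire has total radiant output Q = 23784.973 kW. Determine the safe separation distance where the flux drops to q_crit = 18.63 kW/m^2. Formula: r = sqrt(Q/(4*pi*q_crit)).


4*pi*q_crit = 234.11
Q/(4*pi*q_crit) = 101.60
r = sqrt(101.60) = 10.080 m

10.080 m


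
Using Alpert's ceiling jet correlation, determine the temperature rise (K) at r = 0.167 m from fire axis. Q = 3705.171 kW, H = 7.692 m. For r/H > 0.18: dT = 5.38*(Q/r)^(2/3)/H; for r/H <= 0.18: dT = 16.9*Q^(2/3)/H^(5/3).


r/H = 0.167 / 7.692 = 0.021711
r/H <= 0.18, so dT = 16.9*Q^(2/3)/H^(5/3)
Q^(2/3) = 239.44
H^(5/3) = 29.973
dT = 16.9 * 239.44 / 29.973 = 135.01 K

135.01 K


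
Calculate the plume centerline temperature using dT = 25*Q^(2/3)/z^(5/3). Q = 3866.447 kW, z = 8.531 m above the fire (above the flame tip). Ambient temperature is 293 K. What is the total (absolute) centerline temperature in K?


Q^(2/3) = 246.34
z^(5/3) = 35.618
dT = 25 * 246.34 / 35.618 = 172.91 K
T = 293 + 172.91 = 465.91 K

465.91 K


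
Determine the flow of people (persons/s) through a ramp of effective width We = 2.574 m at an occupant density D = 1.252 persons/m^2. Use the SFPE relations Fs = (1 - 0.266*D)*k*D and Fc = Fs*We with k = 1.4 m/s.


1 - 0.266*D = 1 - 0.266*1.252 = 0.66697
Fs = 0.66697 * 1.4 * 1.252 = 1.1691 persons/(s*m)
Fc = 1.1691 * 2.574 = 3.0092 persons/s

3.0092 persons/s


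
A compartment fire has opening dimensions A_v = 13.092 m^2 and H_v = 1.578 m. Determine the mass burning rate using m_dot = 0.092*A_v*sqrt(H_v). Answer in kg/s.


sqrt(H_v) = 1.2562
m_dot = 0.092 * 13.092 * 1.2562 = 1.5130 kg/s

1.5130 kg/s


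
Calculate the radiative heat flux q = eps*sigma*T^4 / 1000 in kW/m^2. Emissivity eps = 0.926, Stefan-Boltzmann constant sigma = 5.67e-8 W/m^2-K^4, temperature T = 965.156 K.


T^4 = 8.6774e+11
q = 0.926 * 5.67e-8 * 8.6774e+11 / 1000 = 45.560 kW/m^2

45.560 kW/m^2


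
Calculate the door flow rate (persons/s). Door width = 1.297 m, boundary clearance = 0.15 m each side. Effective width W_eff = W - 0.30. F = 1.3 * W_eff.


W_eff = 1.297 - 0.30 = 0.997 m
F = 1.3 * 0.997 = 1.2961 persons/s

1.2961 persons/s


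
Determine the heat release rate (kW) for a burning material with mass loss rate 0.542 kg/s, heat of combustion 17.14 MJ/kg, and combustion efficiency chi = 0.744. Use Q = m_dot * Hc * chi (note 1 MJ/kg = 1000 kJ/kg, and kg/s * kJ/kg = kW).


Hc = 17.14 MJ/kg = 17.14 * 1000 kJ/kg = 17140 kJ/kg
Q = 0.542 kg/s * 17140 kJ/kg * 0.744 = 6911.7 kW

6911.7 kW


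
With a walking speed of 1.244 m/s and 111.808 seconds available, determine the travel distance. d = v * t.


d = 1.244 * 111.808 = 139.09 m

139.09 m


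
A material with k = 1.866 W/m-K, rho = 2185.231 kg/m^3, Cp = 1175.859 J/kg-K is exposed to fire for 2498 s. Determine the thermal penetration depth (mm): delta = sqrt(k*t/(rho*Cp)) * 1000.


alpha = 1.866 / (2185.231 * 1175.859) = 7.2620e-07 m^2/s
alpha * t = 0.0018141
delta = sqrt(0.0018141) * 1000 = 42.592 mm

42.592 mm


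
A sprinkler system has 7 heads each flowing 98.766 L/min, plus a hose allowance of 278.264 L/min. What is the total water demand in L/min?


Sprinkler demand = 7 * 98.766 = 691.362 L/min
Total = 691.362 + 278.264 = 969.626 L/min

969.626 L/min


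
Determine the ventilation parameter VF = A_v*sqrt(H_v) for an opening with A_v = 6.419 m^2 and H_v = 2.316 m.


sqrt(H_v) = 1.5218
VF = 6.419 * 1.5218 = 9.7687 m^(5/2)

9.7687 m^(5/2)


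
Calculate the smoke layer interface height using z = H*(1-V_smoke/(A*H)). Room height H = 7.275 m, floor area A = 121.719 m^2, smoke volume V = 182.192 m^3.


V/(A*H) = 0.20575
1 - 0.20575 = 0.79425
z = 7.275 * 0.79425 = 5.7782 m

5.7782 m


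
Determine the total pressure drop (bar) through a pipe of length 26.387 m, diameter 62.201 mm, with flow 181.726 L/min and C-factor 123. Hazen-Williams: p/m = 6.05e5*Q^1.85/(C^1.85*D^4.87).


Q^1.85 = 15133
C^1.85 = 7350.6
D^4.87 = 5.4424e+08
p/m = 0.0022885 bar/m
p_total = 0.0022885 * 26.387 = 0.060388 bar

0.060388 bar


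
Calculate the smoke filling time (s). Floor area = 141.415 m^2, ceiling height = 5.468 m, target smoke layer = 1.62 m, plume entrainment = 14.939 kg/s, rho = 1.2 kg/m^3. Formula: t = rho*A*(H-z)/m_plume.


H - z = 3.848 m
t = 1.2 * 141.415 * 3.848 / 14.939 = 43.711 s

43.711 s


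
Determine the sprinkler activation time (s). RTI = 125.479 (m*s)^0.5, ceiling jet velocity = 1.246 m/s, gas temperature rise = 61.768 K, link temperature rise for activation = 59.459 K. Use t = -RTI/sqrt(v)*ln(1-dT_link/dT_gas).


dT_link/dT_gas = 0.96262
ln(1 - 0.96262) = -3.2866
t = -125.479 / sqrt(1.246) * -3.2866 = 369.45 s

369.45 s


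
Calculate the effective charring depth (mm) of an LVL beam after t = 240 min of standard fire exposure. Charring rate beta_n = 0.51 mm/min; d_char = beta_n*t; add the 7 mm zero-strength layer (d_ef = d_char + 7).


d_char = 0.51 * 240 = 122.4 mm
d_ef = 122.4 + 1.0*7 = 129.4 mm

129.4 mm


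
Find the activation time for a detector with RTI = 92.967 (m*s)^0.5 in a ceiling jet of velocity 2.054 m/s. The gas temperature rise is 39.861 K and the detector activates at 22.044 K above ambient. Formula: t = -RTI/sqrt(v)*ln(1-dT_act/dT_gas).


dT_act/dT_gas = 0.55302
ln(1 - 0.55302) = -0.80525
t = -92.967 / sqrt(2.054) * -0.80525 = 52.234 s

52.234 s


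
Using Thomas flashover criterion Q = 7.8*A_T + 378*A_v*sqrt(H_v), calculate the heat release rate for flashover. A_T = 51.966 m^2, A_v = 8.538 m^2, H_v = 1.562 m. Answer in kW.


7.8*A_T = 405.33
sqrt(H_v) = 1.2498
378*A_v*sqrt(H_v) = 4033.6
Q = 405.33 + 4033.6 = 4438.9 kW

4438.9 kW


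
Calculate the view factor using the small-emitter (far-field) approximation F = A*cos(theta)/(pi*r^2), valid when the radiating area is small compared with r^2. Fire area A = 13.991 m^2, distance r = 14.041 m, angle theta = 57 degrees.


cos(57 deg) = 0.54464
pi*r^2 = 619.36
F = 13.991 * 0.54464 / 619.36 = 0.012303

0.012303


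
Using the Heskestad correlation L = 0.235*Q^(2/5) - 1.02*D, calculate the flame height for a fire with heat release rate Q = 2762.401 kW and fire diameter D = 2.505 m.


Q^(2/5) = 23.797
0.235 * Q^(2/5) = 5.5922
1.02 * D = 2.5551
L = 3.0371 m

3.0371 m


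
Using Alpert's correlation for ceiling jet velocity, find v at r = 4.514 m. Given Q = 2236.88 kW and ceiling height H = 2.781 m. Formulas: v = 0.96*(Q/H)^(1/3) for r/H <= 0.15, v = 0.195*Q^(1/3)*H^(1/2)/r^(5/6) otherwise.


r/H = 4.514 / 2.781 = 1.6232
r/H > 0.15, so v = 0.195*Q^(1/3)*H^(1/2)/r^(5/6)
Q^(1/3) = 13.078
H^(1/2) = 1.6676
r^(5/6) = 3.5113
v = 0.195 * 13.078 * 1.6676 / 3.5113 = 1.2112 m/s

1.2112 m/s


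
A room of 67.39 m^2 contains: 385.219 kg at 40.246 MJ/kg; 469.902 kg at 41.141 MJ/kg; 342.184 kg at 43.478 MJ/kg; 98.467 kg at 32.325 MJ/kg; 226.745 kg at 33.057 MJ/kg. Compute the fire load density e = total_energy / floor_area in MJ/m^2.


Total energy = 385.219*40.246 + 469.902*41.141 + 342.184*43.478 + 98.467*32.325 + 226.745*33.057
= 15503.52 + 19332.24 + 14877.48 + 3182.946 + 7495.509
= 60391.69 MJ
e = 60391.69 / 67.39 = 896.15 MJ/m^2

896.15 MJ/m^2


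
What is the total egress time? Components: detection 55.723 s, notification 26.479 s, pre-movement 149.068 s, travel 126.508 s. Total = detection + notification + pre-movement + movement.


Total = 55.723 + 26.479 + 149.068 + 126.508 = 357.778 s

357.778 s


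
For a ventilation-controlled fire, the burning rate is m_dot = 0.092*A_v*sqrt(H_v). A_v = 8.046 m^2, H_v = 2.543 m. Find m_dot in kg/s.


sqrt(H_v) = 1.5947
m_dot = 0.092 * 8.046 * 1.5947 = 1.1804 kg/s

1.1804 kg/s


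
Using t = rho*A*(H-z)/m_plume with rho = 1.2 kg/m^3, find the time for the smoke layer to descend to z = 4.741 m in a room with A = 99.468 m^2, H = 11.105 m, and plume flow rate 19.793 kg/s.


H - z = 6.364 m
t = 1.2 * 99.468 * 6.364 / 19.793 = 38.378 s

38.378 s


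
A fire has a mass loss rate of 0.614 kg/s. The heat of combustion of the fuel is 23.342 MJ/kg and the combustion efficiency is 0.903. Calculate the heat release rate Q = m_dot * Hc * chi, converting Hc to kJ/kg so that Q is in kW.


Hc = 23.342 MJ/kg = 23.342 * 1000 kJ/kg = 23342 kJ/kg
Q = 0.614 kg/s * 23342 kJ/kg * 0.903 = 12942 kW

12942 kW


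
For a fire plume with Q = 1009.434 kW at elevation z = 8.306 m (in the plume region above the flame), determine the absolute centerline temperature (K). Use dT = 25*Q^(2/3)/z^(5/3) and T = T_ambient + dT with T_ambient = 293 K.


Q^(2/3) = 100.63
z^(5/3) = 34.066
dT = 25 * 100.63 / 34.066 = 73.848 K
T = 293 + 73.848 = 366.85 K

366.85 K


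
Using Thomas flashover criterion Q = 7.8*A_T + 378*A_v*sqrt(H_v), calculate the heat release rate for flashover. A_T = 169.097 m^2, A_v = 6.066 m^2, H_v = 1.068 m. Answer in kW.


7.8*A_T = 1319.0
sqrt(H_v) = 1.0334
378*A_v*sqrt(H_v) = 2369.6
Q = 1319.0 + 2369.6 = 3688.6 kW

3688.6 kW


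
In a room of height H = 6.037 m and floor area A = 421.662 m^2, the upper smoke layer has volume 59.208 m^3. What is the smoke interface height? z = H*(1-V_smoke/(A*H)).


V/(A*H) = 0.023259
1 - 0.023259 = 0.97674
z = 6.037 * 0.97674 = 5.8966 m

5.8966 m


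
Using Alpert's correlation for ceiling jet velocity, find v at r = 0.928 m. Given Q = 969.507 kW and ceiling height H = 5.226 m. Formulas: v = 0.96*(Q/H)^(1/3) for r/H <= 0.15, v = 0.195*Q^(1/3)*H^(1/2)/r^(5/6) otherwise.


r/H = 0.928 / 5.226 = 0.17757
r/H > 0.15, so v = 0.195*Q^(1/3)*H^(1/2)/r^(5/6)
Q^(1/3) = 9.8973
H^(1/2) = 2.2860
r^(5/6) = 0.93963
v = 0.195 * 9.8973 * 2.2860 / 0.93963 = 4.6955 m/s

4.6955 m/s


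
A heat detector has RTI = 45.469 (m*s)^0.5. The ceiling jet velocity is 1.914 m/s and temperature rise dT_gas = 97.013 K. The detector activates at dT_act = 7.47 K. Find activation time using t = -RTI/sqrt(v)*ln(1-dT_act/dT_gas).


dT_act/dT_gas = 0.077000
ln(1 - 0.077000) = -0.080126
t = -45.469 / sqrt(1.914) * -0.080126 = 2.6334 s

2.6334 s


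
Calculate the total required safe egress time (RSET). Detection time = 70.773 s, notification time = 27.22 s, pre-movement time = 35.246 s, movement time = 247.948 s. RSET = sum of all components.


Total = 70.773 + 27.22 + 35.246 + 247.948 = 381.187 s

381.187 s


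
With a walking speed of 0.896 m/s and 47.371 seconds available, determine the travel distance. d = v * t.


d = 0.896 * 47.371 = 42.444 m

42.444 m


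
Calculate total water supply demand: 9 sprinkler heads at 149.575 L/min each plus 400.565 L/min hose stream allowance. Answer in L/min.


Sprinkler demand = 9 * 149.575 = 1346.175 L/min
Total = 1346.175 + 400.565 = 1746.74 L/min

1746.74 L/min


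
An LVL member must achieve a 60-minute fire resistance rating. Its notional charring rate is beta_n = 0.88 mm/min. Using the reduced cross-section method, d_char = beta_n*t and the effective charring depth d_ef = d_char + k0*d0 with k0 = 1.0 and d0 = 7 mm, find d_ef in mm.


d_char = 0.88 * 60 = 52.8 mm
d_ef = 52.8 + 1.0*7 = 59.8 mm

59.8 mm


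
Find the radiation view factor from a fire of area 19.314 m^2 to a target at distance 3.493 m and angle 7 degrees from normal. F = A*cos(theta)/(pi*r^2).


cos(7 deg) = 0.99255
pi*r^2 = 38.331
F = 19.314 * 0.99255 / 38.331 = 0.50012

0.50012


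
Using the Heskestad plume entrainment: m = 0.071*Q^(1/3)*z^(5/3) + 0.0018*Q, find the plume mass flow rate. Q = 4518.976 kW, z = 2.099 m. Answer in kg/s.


Q^(1/3) = 16.533
z^(5/3) = 3.4410
First term = 0.071 * 16.533 * 3.4410 = 4.0392
Second term = 0.0018 * 4518.976 = 8.1342
m = 12.173 kg/s

12.173 kg/s


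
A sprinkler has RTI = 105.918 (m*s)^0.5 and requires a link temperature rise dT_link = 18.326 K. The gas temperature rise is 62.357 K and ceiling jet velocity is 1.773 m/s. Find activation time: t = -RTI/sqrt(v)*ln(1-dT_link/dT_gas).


dT_link/dT_gas = 0.29389
ln(1 - 0.29389) = -0.34798
t = -105.918 / sqrt(1.773) * -0.34798 = 27.680 s

27.680 s


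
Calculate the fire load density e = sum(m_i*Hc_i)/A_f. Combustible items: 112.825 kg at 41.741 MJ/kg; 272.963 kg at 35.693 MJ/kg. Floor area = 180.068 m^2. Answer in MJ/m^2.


Total energy = 112.825*41.741 + 272.963*35.693
= 4709.428 + 9742.868
= 14452.30 MJ
e = 14452.30 / 180.068 = 80.260 MJ/m^2

80.260 MJ/m^2


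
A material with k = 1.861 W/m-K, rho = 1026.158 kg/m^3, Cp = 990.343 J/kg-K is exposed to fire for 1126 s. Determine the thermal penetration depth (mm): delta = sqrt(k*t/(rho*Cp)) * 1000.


alpha = 1.861 / (1026.158 * 990.343) = 1.8312e-06 m^2/s
alpha * t = 0.0020620
delta = sqrt(0.0020620) * 1000 = 45.409 mm

45.409 mm


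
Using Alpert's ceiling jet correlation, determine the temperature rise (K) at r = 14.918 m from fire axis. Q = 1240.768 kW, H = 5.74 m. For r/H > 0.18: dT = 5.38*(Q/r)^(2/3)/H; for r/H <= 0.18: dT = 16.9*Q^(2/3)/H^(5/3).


r/H = 14.918 / 5.74 = 2.5990
r/H > 0.18, so dT = 5.38*(Q/r)^(2/3)/H
Q/r = 83.173
(Q/r)^(2/3) = 19.054
dT = 5.38 * 19.054 / 5.74 = 17.859 K

17.859 K


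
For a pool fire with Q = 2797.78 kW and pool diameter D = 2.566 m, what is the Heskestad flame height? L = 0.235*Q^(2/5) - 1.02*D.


Q^(2/5) = 23.918
0.235 * Q^(2/5) = 5.6207
1.02 * D = 2.6173
L = 3.0034 m

3.0034 m


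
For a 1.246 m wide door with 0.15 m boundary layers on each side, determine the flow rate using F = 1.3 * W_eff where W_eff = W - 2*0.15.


W_eff = 1.246 - 0.30 = 0.946 m
F = 1.3 * 0.946 = 1.2298 persons/s

1.2298 persons/s


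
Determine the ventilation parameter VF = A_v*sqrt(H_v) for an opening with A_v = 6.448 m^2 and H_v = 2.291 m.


sqrt(H_v) = 1.5136
VF = 6.448 * 1.5136 = 9.7597 m^(5/2)

9.7597 m^(5/2)


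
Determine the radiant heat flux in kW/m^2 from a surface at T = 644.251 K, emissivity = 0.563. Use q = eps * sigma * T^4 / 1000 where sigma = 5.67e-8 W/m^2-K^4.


T^4 = 1.7227e+11
q = 0.563 * 5.67e-8 * 1.7227e+11 / 1000 = 5.4994 kW/m^2

5.4994 kW/m^2


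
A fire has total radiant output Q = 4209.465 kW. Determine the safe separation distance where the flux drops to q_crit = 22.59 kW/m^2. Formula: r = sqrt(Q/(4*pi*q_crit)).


4*pi*q_crit = 283.87
Q/(4*pi*q_crit) = 14.829
r = sqrt(14.829) = 3.8508 m

3.8508 m


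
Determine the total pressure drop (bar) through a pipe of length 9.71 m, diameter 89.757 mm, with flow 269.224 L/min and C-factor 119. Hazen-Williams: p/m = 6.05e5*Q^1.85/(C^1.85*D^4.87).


Q^1.85 = 31312
C^1.85 = 6914.5
D^4.87 = 3.2467e+09
p/m = 0.00084384 bar/m
p_total = 0.00084384 * 9.71 = 0.0081937 bar

0.0081937 bar


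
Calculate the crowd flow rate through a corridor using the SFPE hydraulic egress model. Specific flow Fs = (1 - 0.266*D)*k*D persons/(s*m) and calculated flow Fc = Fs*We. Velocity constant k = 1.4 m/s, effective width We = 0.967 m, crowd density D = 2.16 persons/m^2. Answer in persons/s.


1 - 0.266*D = 1 - 0.266*2.16 = 0.42544
Fs = 0.42544 * 1.4 * 2.16 = 1.2865 persons/(s*m)
Fc = 1.2865 * 0.967 = 1.2441 persons/s

1.2441 persons/s


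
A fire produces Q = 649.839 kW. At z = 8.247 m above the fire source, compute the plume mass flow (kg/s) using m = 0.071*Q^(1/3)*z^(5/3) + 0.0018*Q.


Q^(1/3) = 8.6617
z^(5/3) = 33.664
First term = 0.071 * 8.6617 * 33.664 = 20.702
Second term = 0.0018 * 649.839 = 1.1697
m = 21.872 kg/s

21.872 kg/s


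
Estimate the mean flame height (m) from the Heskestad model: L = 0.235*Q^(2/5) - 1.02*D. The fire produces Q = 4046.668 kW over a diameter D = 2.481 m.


Q^(2/5) = 27.723
0.235 * Q^(2/5) = 6.5149
1.02 * D = 2.5306
L = 3.9843 m

3.9843 m


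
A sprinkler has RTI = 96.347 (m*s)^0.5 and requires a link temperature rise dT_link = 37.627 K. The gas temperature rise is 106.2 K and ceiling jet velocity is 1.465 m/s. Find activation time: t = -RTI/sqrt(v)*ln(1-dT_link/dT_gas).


dT_link/dT_gas = 0.35430
ln(1 - 0.35430) = -0.43743
t = -96.347 / sqrt(1.465) * -0.43743 = 34.820 s

34.820 s


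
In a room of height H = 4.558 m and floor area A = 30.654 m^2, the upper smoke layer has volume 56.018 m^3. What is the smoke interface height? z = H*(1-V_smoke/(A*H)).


V/(A*H) = 0.40093
1 - 0.40093 = 0.59907
z = 4.558 * 0.59907 = 2.7306 m

2.7306 m


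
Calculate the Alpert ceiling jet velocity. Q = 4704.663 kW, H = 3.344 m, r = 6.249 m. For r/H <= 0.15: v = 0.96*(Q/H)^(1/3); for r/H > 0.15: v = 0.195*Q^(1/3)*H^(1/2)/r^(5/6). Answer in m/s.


r/H = 6.249 / 3.344 = 1.8687
r/H > 0.15, so v = 0.195*Q^(1/3)*H^(1/2)/r^(5/6)
Q^(1/3) = 16.756
H^(1/2) = 1.8287
r^(5/6) = 4.6044
v = 0.195 * 16.756 * 1.8287 / 4.6044 = 1.2977 m/s

1.2977 m/s


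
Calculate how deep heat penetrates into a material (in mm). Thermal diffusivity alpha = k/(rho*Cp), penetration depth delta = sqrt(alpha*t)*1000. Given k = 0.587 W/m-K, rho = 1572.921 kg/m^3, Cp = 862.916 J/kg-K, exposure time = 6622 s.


alpha = 0.587 / (1572.921 * 862.916) = 4.3248e-07 m^2/s
alpha * t = 0.0028639
delta = sqrt(0.0028639) * 1000 = 53.515 mm

53.515 mm


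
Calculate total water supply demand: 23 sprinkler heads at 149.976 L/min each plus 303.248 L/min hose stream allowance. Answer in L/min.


Sprinkler demand = 23 * 149.976 = 3449.448 L/min
Total = 3449.448 + 303.248 = 3752.696 L/min

3752.696 L/min


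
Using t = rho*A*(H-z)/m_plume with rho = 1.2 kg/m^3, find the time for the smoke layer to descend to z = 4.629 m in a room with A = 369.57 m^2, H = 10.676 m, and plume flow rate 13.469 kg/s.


H - z = 6.047 m
t = 1.2 * 369.57 * 6.047 / 13.469 = 199.11 s

199.11 s


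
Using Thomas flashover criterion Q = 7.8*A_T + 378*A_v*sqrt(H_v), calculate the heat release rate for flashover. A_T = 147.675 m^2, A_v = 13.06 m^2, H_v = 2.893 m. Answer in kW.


7.8*A_T = 1151.865
sqrt(H_v) = 1.7009
378*A_v*sqrt(H_v) = 8396.7
Q = 1151.865 + 8396.7 = 9548.6 kW

9548.6 kW


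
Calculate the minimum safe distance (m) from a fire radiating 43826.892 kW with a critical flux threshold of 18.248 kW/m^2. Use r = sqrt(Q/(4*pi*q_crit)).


4*pi*q_crit = 229.31
Q/(4*pi*q_crit) = 191.12
r = sqrt(191.12) = 13.825 m

13.825 m


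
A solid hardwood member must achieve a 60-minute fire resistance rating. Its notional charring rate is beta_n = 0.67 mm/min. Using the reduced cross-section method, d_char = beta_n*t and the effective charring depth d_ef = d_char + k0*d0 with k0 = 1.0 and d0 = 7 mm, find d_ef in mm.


d_char = 0.67 * 60 = 40.2 mm
d_ef = 40.2 + 1.0*7 = 47.2 mm

47.2 mm


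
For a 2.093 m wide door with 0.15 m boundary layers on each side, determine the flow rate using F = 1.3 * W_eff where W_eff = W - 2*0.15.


W_eff = 2.093 - 0.30 = 1.793 m
F = 1.3 * 1.793 = 2.3309 persons/s

2.3309 persons/s


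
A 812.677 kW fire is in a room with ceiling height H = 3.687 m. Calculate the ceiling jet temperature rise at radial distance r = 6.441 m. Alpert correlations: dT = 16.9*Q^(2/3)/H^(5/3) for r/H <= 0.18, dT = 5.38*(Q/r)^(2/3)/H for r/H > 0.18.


r/H = 6.441 / 3.687 = 1.7469
r/H > 0.18, so dT = 5.38*(Q/r)^(2/3)/H
Q/r = 126.17
(Q/r)^(2/3) = 25.156
dT = 5.38 * 25.156 / 3.687 = 36.707 K

36.707 K


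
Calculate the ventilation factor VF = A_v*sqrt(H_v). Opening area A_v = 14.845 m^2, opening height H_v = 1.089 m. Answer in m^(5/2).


sqrt(H_v) = 1.0436
VF = 14.845 * 1.0436 = 15.492 m^(5/2)

15.492 m^(5/2)


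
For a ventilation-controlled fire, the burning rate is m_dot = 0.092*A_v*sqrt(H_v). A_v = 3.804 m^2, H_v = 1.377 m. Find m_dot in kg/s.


sqrt(H_v) = 1.1735
m_dot = 0.092 * 3.804 * 1.1735 = 0.41067 kg/s

0.41067 kg/s


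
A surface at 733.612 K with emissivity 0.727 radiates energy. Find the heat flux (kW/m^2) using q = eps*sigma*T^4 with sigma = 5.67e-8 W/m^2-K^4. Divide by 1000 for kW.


T^4 = 2.8964e+11
q = 0.727 * 5.67e-8 * 2.8964e+11 / 1000 = 11.939 kW/m^2

11.939 kW/m^2


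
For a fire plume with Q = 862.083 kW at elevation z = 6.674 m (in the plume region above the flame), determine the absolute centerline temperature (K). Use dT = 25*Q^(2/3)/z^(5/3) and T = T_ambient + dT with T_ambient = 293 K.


Q^(2/3) = 90.580
z^(5/3) = 23.658
dT = 25 * 90.580 / 23.658 = 95.718 K
T = 293 + 95.718 = 388.72 K

388.72 K


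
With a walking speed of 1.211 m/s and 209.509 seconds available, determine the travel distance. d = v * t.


d = 1.211 * 209.509 = 253.72 m

253.72 m


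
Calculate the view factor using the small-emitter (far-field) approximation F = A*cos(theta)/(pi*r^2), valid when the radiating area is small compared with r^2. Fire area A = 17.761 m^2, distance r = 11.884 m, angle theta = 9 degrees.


cos(9 deg) = 0.98769
pi*r^2 = 443.69
F = 17.761 * 0.98769 / 443.69 = 0.039538

0.039538


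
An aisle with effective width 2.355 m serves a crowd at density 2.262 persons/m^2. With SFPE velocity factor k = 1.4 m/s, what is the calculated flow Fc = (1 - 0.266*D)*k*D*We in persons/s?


1 - 0.266*D = 1 - 0.266*2.262 = 0.39831
Fs = 0.39831 * 1.4 * 2.262 = 1.2614 persons/(s*m)
Fc = 1.2614 * 2.355 = 2.9705 persons/s

2.9705 persons/s


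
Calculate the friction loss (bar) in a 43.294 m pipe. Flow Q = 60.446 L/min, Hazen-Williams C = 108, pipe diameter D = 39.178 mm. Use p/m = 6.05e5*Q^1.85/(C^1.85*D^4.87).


Q^1.85 = 1974.8
C^1.85 = 5778.8
D^4.87 = 5.7295e+07
p/m = 0.0036086 bar/m
p_total = 0.0036086 * 43.294 = 0.15623 bar

0.15623 bar


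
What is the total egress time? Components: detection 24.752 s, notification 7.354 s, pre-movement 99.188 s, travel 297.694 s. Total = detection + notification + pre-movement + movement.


Total = 24.752 + 7.354 + 99.188 + 297.694 = 428.988 s

428.988 s


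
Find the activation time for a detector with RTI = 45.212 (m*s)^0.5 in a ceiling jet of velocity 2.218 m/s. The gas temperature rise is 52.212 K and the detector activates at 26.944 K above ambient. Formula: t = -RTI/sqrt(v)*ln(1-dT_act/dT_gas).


dT_act/dT_gas = 0.51605
ln(1 - 0.51605) = -0.72577
t = -45.212 / sqrt(2.218) * -0.72577 = 22.033 s

22.033 s


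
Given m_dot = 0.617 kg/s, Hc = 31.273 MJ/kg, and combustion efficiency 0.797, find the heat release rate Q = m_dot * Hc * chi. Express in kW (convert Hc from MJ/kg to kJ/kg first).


Hc = 31.273 MJ/kg = 31.273 * 1000 kJ/kg = 31273 kJ/kg
Q = 0.617 kg/s * 31273 kJ/kg * 0.797 = 15378 kW

15378 kW


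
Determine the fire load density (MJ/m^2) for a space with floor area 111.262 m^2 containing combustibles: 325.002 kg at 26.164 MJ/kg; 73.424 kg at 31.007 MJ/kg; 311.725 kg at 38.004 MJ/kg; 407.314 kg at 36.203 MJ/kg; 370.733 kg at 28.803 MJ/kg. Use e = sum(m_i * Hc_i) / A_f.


Total energy = 325.002*26.164 + 73.424*31.007 + 311.725*38.004 + 407.314*36.203 + 370.733*28.803
= 8503.352 + 2276.658 + 11846.80 + 14745.99 + 10678.22
= 48051.02 MJ
e = 48051.02 / 111.262 = 431.87 MJ/m^2

431.87 MJ/m^2


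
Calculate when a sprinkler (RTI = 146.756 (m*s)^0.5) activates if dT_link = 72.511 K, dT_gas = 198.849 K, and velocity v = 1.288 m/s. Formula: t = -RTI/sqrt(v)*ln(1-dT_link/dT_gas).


dT_link/dT_gas = 0.36465
ln(1 - 0.36465) = -0.45358
t = -146.756 / sqrt(1.288) * -0.45358 = 58.654 s

58.654 s


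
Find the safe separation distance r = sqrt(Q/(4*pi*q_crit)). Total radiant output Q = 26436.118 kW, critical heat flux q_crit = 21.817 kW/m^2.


4*pi*q_crit = 274.16
Q/(4*pi*q_crit) = 96.426
r = sqrt(96.426) = 9.8197 m

9.8197 m


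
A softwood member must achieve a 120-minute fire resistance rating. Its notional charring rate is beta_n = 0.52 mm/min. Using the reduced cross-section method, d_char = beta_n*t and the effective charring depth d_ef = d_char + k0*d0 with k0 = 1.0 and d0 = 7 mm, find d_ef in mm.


d_char = 0.52 * 120 = 62.4 mm
d_ef = 62.4 + 1.0*7 = 69.4 mm

69.4 mm


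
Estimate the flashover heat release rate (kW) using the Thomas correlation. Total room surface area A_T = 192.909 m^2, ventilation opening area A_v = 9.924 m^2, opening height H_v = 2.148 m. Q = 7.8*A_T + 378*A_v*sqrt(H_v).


7.8*A_T = 1504.7
sqrt(H_v) = 1.4656
378*A_v*sqrt(H_v) = 5497.9
Q = 1504.7 + 5497.9 = 7002.6 kW

7002.6 kW


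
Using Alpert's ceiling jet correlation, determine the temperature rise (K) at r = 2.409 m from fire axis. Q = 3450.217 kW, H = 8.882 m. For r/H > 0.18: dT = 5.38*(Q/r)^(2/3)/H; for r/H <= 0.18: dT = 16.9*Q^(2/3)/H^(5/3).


r/H = 2.409 / 8.882 = 0.27122
r/H > 0.18, so dT = 5.38*(Q/r)^(2/3)/H
Q/r = 1432.2
(Q/r)^(2/3) = 127.06
dT = 5.38 * 127.06 / 8.882 = 76.962 K

76.962 K


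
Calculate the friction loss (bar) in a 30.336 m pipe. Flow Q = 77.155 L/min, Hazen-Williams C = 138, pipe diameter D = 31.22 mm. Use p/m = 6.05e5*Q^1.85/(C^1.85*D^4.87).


Q^1.85 = 3101.9
C^1.85 = 9094.4
D^4.87 = 1.8962e+07
p/m = 0.010882 bar/m
p_total = 0.010882 * 30.336 = 0.33012 bar

0.33012 bar


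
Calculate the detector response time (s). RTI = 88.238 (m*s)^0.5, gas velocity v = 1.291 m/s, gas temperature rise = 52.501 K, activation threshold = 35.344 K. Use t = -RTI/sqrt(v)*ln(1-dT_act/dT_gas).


dT_act/dT_gas = 0.67321
ln(1 - 0.67321) = -1.1184
t = -88.238 / sqrt(1.291) * -1.1184 = 86.856 s

86.856 s


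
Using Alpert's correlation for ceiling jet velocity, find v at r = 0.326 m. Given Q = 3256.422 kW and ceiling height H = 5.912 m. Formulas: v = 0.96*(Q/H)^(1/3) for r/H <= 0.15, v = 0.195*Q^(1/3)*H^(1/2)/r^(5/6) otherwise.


r/H = 0.326 / 5.912 = 0.055142
r/H <= 0.15, so v = 0.96*(Q/H)^(1/3)
Q/H = 550.82
(Q/H)^(1/3) = 8.1973
v = 0.96 * 8.1973 = 7.8694 m/s

7.8694 m/s


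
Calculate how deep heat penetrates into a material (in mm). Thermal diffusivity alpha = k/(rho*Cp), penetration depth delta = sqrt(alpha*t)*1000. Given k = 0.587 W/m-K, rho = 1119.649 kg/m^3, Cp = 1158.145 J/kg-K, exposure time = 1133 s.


alpha = 0.587 / (1119.649 * 1158.145) = 4.5268e-07 m^2/s
alpha * t = 0.00051289
delta = sqrt(0.00051289) * 1000 = 22.647 mm

22.647 mm


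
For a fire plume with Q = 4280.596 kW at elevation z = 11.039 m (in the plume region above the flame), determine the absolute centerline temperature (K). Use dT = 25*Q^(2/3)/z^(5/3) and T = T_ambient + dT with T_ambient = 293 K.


Q^(2/3) = 263.63
z^(5/3) = 54.729
dT = 25 * 263.63 / 54.729 = 120.43 K
T = 293 + 120.43 = 413.43 K

413.43 K


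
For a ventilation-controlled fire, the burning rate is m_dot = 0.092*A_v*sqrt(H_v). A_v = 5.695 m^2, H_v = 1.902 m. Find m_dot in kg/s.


sqrt(H_v) = 1.3791
m_dot = 0.092 * 5.695 * 1.3791 = 0.72258 kg/s

0.72258 kg/s


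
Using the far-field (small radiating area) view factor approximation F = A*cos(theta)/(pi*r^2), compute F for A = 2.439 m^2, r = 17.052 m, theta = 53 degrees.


cos(53 deg) = 0.60182
pi*r^2 = 913.48
F = 2.439 * 0.60182 / 913.48 = 0.0016068

0.0016068


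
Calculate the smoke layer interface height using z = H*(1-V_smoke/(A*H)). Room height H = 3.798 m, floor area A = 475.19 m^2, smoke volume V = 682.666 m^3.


V/(A*H) = 0.37826
1 - 0.37826 = 0.62174
z = 3.798 * 0.62174 = 2.3614 m

2.3614 m


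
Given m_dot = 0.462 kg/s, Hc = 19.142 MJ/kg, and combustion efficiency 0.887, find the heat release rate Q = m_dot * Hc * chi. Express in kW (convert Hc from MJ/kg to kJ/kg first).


Hc = 19.142 MJ/kg = 19.142 * 1000 kJ/kg = 19142 kJ/kg
Q = 0.462 kg/s * 19142 kJ/kg * 0.887 = 7844.3 kW

7844.3 kW
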